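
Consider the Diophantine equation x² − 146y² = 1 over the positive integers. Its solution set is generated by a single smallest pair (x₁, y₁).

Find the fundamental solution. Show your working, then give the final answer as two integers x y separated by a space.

d=146: √d = [12; 12,24] (ℓ=2, even), read p_1/q_1
a_0=12:  p_0=12·1+0=12,  q_0=12·0+1=1
a_1=12:  p_1=12·12+1=145,  q_1=12·1+0=12
fundamental: x₁=145, y₁=12  (since 21025 − 146·144 = 1)

145 12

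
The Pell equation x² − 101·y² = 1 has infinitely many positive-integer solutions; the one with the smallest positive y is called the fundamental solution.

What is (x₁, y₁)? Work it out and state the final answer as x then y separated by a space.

√101 = [10; 20, …], period ℓ=1 (odd) → k=1
step 0: (10, 1)  from 10·(1,0) + (0,1)
step 1: (201, 20)  from 20·(10,1) + (1,0)
→ (201, 20).  Check: 201²=40401, 101·20²=40400, difference 1.

201 20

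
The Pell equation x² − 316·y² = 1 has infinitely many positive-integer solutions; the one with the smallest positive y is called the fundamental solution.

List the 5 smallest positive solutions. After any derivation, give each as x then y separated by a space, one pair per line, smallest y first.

d=316: √d = [17; 1,3,2,8,2,3,1,34] (ℓ=8, even), read p_7/q_7
i=0: a=17 ⇒ p=17, q=1
…
i=2: a=3 ⇒ p=71, q=4
…
i=4: a=8 ⇒ p=1351, q=76
…
i=6: a=3 ⇒ p=9937, q=559
i=7: a=1 ⇒ p=12799, q=720
(x₁, y₁) = (12799, 720);  12799² − 316·720² = 1 ✓
(x_2, y_2) = (12799·12799 + 316·720·720, 12799·720 + 720·12799) = (327628801, 18430560)
(x_3, y_3) = (12799·327628801 + 316·720·18430560, 12799·18430560 + 720·327628801) = (8386642035199, 471785474160)
(x_4, y_4) = (12799·8386642035199 + 316·720·471785474160, 12799·471785474160 + 720·8386642035199) = (214681262489395201, 12076764549117120)
(x_5, y_5) = (12799·214681262489395201 + 316·720·12076764549117120, 12799·12076764549117120 + 720·214681262489395201) = (5495410948816896319999, 309141018456514563600)

12799 720
327628801 18430560
8386642035199 471785474160
214681262489395201 12076764549117120
5495410948816896319999 309141018456514563600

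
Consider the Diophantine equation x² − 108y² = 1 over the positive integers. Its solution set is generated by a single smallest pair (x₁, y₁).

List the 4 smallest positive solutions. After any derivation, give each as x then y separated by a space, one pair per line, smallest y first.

1351 130
3650401 351260
9863382151 949104390
26650854921601 2564479710520

[10; 2,1,1,4,1,1,2,20] for √108; ℓ=8 ⇒ convergent index 7
k=0  a_k=10  p_k/q_k = 10/1
k=1  a_k=2  p_k/q_k = 21/2
…
k=3  a_k=1  p_k/q_k = 52/5
k=4  a_k=4  p_k/q_k = 239/23
k=5  a_k=1  p_k/q_k = 291/28
k=6  a_k=1  p_k/q_k = 530/51
k=7  a_k=2  p_k/q_k = 1351/130
→ (1351, 130).  Check: 1351²=1825201, 108·130²=1825200, difference 1.
(x_2, y_2) = (1351·1351 + 108·130·130, 1351·130 + 130·1351) = (3650401, 351260)
(x_3, y_3) = (1351·3650401 + 108·130·351260, 1351·351260 + 130·3650401) = (9863382151, 949104390)
(x_4, y_4) = (1351·9863382151 + 108·130·949104390, 1351·949104390 + 130·9863382151) = (26650854921601, 2564479710520)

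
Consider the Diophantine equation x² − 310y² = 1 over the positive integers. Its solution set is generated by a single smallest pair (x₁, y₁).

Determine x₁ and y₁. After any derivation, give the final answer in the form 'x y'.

848719 48204

[17; 1,1,1,1,5,…,1,1,34] for √310; ℓ=16 ⇒ convergent index 15
a_0=17:  p_0=17·1+0=17,  q_0=17·0+1=1
…
a_5=5:  p_5=5·88+53=493,  q_5=5·5+3=28
a_6=3:  p_6=3·493+88=1567,  q_6=3·28+5=89
…
a_12=1:  p_12=1·152387+28928=181315,  q_12=1·8655+1643=10298
a_13=1:  p_13=1·181315+152387=333702,  q_13=1·10298+8655=18953
a_14=1:  p_14=1·333702+181315=515017,  q_14=1·18953+10298=29251
a_15=1:  p_15=1·515017+333702=848719,  q_15=1·29251+18953=48204
fundamental: x₁=848719, y₁=48204  (since 720323940961 − 310·2323625616 = 1)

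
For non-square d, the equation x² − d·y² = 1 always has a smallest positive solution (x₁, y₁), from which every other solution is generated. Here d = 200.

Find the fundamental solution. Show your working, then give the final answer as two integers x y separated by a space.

d=200: √d = [14; 7,28] (ℓ=2, even), read p_1/q_1
k=0  a_k=14  p_k/q_k = 14/1
k=1  a_k=7  p_k/q_k = 99/7
fundamental: x₁=99, y₁=7  (since 9801 − 200·49 = 1)

99 7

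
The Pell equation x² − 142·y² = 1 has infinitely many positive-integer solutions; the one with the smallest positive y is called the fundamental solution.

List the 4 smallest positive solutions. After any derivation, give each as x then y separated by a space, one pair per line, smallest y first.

[11; 1,10,1,22] for √142; ℓ=4 ⇒ convergent index 3
step 0: (11, 1)  from 11·(1,0) + (0,1)
…
step 2: (131, 11)  from 10·(12,1) + (11,1)
step 3: (143, 12)  from 1·(131,11) + (12,1)
(x₁, y₁) = (143, 12);  143² − 142·12² = 1 ✓
n=2: (143,12)∘(143,12) = (143·143+142·12·12, 143·12+12·143) = (40897,3432)
n=3: (40897,3432)∘(143,12) = (143·40897+142·12·3432, 143·3432+12·40897) = (11696399,981540)
n=4: (11696399,981540)∘(143,12) = (143·11696399+142·12·981540, 143·981540+12·11696399) = (3345129217,280717008)

143 12
40897 3432
11696399 981540
3345129217 280717008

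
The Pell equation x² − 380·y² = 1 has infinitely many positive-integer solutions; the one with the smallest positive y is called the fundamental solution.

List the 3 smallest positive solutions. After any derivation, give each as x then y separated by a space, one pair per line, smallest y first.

[19; 2,38] for √380; ℓ=2 ⇒ convergent index 1
a_0=19:  p_0=19·1+0=19,  q_0=19·0+1=1
a_1=2:  p_1=2·19+1=39,  q_1=2·1+0=2
(x₁, y₁) = (39, 2);  39² − 380·2² = 1 ✓
(x_2, y_2) = (39·39 + 380·2·2, 39·2 + 2·39) = (3041, 156)
(x_3, y_3) = (39·3041 + 380·2·156, 39·156 + 2·3041) = (237159, 12166)

39 2
3041 156
237159 12166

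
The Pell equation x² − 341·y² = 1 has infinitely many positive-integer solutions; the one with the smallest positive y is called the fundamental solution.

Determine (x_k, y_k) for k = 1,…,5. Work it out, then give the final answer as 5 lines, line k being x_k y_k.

[18; 2,6,1,8,2,…,6,2,36] for √341; ℓ=14 ⇒ convergent index 13
step 0: (18, 1)  from 18·(1,0) + (0,1)
step 1: (37, 2)  from 2·(18,1) + (1,0)
step 2: (240, 13)  from 6·(37,2) + (18,1)
…
step 4: (2456, 133)  from 8·(277,15) + (240,13)
…
step 6: (7645, 414)  from 1·(5189,281) + (2456,133)
…
step 12: (4953942, 268271)  from 6·(718667,38918) + (641940,34763)
step 13: (10626551, 575460)  from 2·(4953942,268271) + (718667,38918)
→ (10626551, 575460).  Check: 10626551²=112923586155601, 341·575460²=112923586155600, difference 1.
(x_2, y_2) = (10626551·10626551 + 341·575460·575460, 10626551·575460 + 575460·10626551) = (225847172311201, 12230310076920)
(x_3, y_3) = (10626551·225847172311201 + 341·575460·12230310076920, 10626551·12230310076920 + 575460·225847172311201) = (4799952989541519968951, 259932027556408030380)
(x_4, y_4) = (10626551·4799952989541519968951 + 341·575460·259932027556408030380, 10626551·259932027556408030380 + 575460·4799952989541519968951) = (102013890481930631287980124801, 5524361894723138392975161840)
(x_5, y_5) = (10626551·102013890481930631287980124801 + 341·575460·5524361894723138392975161840, 10626551·5524361894723138392975161840 + 575460·102013890481930631287980124801) = (2168111619829296063734843424848413751, 117409826833463862093989641643997300)

10626551 575460
225847172311201 12230310076920
4799952989541519968951 259932027556408030380
102013890481930631287980124801 5524361894723138392975161840
2168111619829296063734843424848413751 117409826833463862093989641643997300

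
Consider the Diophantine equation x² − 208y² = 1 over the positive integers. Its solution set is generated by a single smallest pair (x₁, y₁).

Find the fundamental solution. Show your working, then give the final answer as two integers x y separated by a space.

√208 → a₀=14, period (2,2,1,2,2,28); ℓ=6 even so k=5
k=0  a_k=14  p_k/q_k = 14/1
k=1  a_k=2  p_k/q_k = 29/2
k=2  a_k=2  p_k/q_k = 72/5
k=3  a_k=1  p_k/q_k = 101/7
k=4  a_k=2  p_k/q_k = 274/19
k=5  a_k=2  p_k/q_k = 649/45
→ (649, 45).  Check: 649²=421201, 208·45²=421200, difference 1.

649 45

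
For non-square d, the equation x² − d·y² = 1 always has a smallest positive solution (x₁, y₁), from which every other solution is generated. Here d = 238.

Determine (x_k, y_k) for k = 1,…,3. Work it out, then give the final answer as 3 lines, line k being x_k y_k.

d=238: √d = [15; 2,2,1,14,1,2,2,30] (ℓ=8, even), read p_7/q_7
i=0: a=15 ⇒ p=15, q=1
i=1: a=2 ⇒ p=31, q=2
i=2: a=2 ⇒ p=77, q=5
i=3: a=1 ⇒ p=108, q=7
i=4: a=14 ⇒ p=1589, q=103
i=5: a=1 ⇒ p=1697, q=110
i=6: a=2 ⇒ p=4983, q=323
i=7: a=2 ⇒ p=11663, q=756
(x₁, y₁) = (11663, 756);  11663² − 238·756² = 1 ✓
(11663+756√238)^2 = 272051137 + 17634456√238
(11663+756√238)^3 = 6345864809999 + 411341319900√238

11663 756
272051137 17634456
6345864809999 411341319900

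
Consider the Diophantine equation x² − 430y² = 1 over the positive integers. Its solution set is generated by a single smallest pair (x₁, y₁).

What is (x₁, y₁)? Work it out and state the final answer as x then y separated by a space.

d=430: √d = [20; 1,2,1,3,1,…,2,1,40] (ℓ=14, even), read p_13/q_13
step 0: (20, 1)  from 20·(1,0) + (0,1)
…
step 4: (311, 15)  from 3·(83,4) + (62,3)
step 5: (394, 19)  from 1·(311,15) + (83,4)
step 6: (2675, 129)  from 6·(394,19) + (311,15)
…
step 9: (155233, 7486)  from 1·(133439,6435) + (21794,1051)
…
step 11: (754371, 36379)  from 1·(599138,28893) + (155233,7486)
step 12: (2107880, 101651)  from 2·(754371,36379) + (599138,28893)
step 13: (2862251, 138030)  from 1·(2107880,101651) + (754371,36379)
fundamental: x₁=2862251, y₁=138030  (since 8192480787001 − 430·19052280900 = 1)

2862251 138030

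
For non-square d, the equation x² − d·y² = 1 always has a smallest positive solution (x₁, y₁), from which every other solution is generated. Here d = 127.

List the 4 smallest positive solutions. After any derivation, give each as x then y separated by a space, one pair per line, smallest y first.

√127 → a₀=11, period (3,1,2,2,7,11,7,2,2,1,3,22); ℓ=12 even so k=11
i=0: a=11 ⇒ p=11, q=1
…
i=2: a=1 ⇒ p=45, q=4
…
i=6: a=11 ⇒ p=24218, q=2149
…
i=10: a=1 ⇒ p=1274561, q=113099
i=11: a=3 ⇒ p=4730624, q=419775
fundamental: x₁=4730624, y₁=419775  (since 22378803429376 − 127·176211050625 = 1)
k=2:  x_2 = 4730624·4730624+127·419775·419775 = 44757606858751,  y_2 = 4730624·419775+419775·4730624 = 3971595379200
k=3:  x_3 = 4730624·44757606858751+127·419775·3971595379200 = 423462818377139450624,  y_3 = 4730624·3971595379200+419775·44757606858751 = 37576248838264821825
k=4:  x_4 = 4730624·423462818377139450624+127·419775·37576248838264821825 = 4006486743445029115330560001,  y_4 = 4730624·37576248838264821825+419775·423462818377139450624 = 355518209168531397366758400

4730624 419775
44757606858751 3971595379200
423462818377139450624 37576248838264821825
4006486743445029115330560001 355518209168531397366758400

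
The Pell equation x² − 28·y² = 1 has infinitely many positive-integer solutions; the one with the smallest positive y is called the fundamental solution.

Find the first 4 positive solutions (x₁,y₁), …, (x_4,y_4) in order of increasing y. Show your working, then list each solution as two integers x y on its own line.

127 24
32257 6096
8193151 1548360
2081028097 393277344

√28 = [5; 3,2,3,10, …], period ℓ=4 (even) → k=3
a_0=5:  p_0=5·1+0=5,  q_0=5·0+1=1
…
a_2=2:  p_2=2·16+5=37,  q_2=2·3+1=7
a_3=3:  p_3=3·37+16=127,  q_3=3·7+3=24
fundamental: x₁=127, y₁=24  (since 16129 − 28·576 = 1)
n=2: (127,24)∘(127,24) = (127·127+28·24·24, 127·24+24·127) = (32257,6096)
n=3: (32257,6096)∘(127,24) = (127·32257+28·24·6096, 127·6096+24·32257) = (8193151,1548360)
n=4: (8193151,1548360)∘(127,24) = (127·8193151+28·24·1548360, 127·1548360+24·8193151) = (2081028097,393277344)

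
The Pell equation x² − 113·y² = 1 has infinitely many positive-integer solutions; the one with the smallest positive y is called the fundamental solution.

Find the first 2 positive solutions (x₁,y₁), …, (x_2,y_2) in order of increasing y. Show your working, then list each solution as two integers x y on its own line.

d=113: √d = [10; 1,1,1,2,2,1,1,1,20] (ℓ=9, odd), read p_17/q_17
step 0: (10, 1)  from 10·(1,0) + (0,1)
step 1: (11, 1)  from 1·(10,1) + (1,0)
…
step 3: (32, 3)  from 1·(21,2) + (11,1)
step 4: (85, 8)  from 2·(32,3) + (21,2)
step 5: (202, 19)  from 2·(85,8) + (32,3)
…
step 8: (776, 73)  from 1·(489,46) + (287,27)
…
step 10: (16785, 1579)  from 1·(16009,1506) + (776,73)
step 11: (32794, 3085)  from 1·(16785,1579) + (16009,1506)
…
step 15: (445435, 41903)  from 1·(313483,29490) + (131952,12413)
step 16: (758918, 71393)  from 1·(445435,41903) + (313483,29490)
step 17: (1204353, 113296)  from 1·(758918,71393) + (445435,41903)
(x₁, y₁) = (1204353, 113296);  1204353² − 113·113296² = 1 ✓
k=2:  x_2 = 1204353·1204353+113·113296·113296 = 2900932297217,  y_2 = 1204353·113296+113296·1204353 = 272896754976

1204353 113296
2900932297217 272896754976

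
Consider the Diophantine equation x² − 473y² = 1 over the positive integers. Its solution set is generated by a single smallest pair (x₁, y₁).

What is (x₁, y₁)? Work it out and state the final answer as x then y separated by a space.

[21; 1,2,1,42] for √473; ℓ=4 ⇒ convergent index 3
i=0: a=21 ⇒ p=21, q=1
…
i=2: a=2 ⇒ p=65, q=3
i=3: a=1 ⇒ p=87, q=4
→ (87, 4).  Check: 87²=7569, 473·4²=7568, difference 1.

87 4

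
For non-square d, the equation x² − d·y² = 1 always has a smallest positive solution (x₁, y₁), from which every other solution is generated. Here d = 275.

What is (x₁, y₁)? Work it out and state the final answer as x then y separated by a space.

d=275: √d = [16; 1,1,2,1,1,32] (ℓ=6, even), read p_5/q_5
step 0: (16, 1)  from 16·(1,0) + (0,1)
…
step 4: (116, 7)  from 1·(83,5) + (33,2)
step 5: (199, 12)  from 1·(116,7) + (83,5)
fundamental: x₁=199, y₁=12  (since 39601 − 275·144 = 1)

199 12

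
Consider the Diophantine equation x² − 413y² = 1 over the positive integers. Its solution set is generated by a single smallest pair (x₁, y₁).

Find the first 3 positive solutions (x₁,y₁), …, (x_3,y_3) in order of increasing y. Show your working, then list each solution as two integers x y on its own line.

113399 5580
25718666401 1265532840
5832942102300599 287020317040740

√413 = [20; 3,9,1,4,1,9,3,40, …], period ℓ=8 (even) → k=7
step 0: (20, 1)  from 20·(1,0) + (0,1)
…
step 2: (569, 28)  from 9·(61,3) + (20,1)
step 3: (630, 31)  from 1·(569,28) + (61,3)
step 4: (3089, 152)  from 4·(630,31) + (569,28)
step 5: (3719, 183)  from 1·(3089,152) + (630,31)
step 6: (36560, 1799)  from 9·(3719,183) + (3089,152)
step 7: (113399, 5580)  from 3·(36560,1799) + (3719,183)
(x₁, y₁) = (113399, 5580);  113399² − 413·5580² = 1 ✓
(x_2, y_2) = (113399·113399 + 413·5580·5580, 113399·5580 + 5580·113399) = (25718666401, 1265532840)
(x_3, y_3) = (113399·25718666401 + 413·5580·1265532840, 113399·1265532840 + 5580·25718666401) = (5832942102300599, 287020317040740)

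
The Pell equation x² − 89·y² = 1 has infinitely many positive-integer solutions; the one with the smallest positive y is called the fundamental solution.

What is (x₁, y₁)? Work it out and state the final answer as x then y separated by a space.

500001 53000

√89 = [9; 2,3,3,2,18, …], period ℓ=5 (odd) → k=9
step 0: (9, 1)  from 9·(1,0) + (0,1)
…
step 2: (66, 7)  from 3·(19,2) + (9,1)
…
step 4: (500, 53)  from 2·(217,23) + (66,7)
step 5: (9217, 977)  from 18·(500,53) + (217,23)
step 6: (18934, 2007)  from 2·(9217,977) + (500,53)
step 7: (66019, 6998)  from 3·(18934,2007) + (9217,977)
step 8: (216991, 23001)  from 3·(66019,6998) + (18934,2007)
step 9: (500001, 53000)  from 2·(216991,23001) + (66019,6998)
→ (500001, 53000).  Check: 500001²=250001000001, 89·53000²=250001000000, difference 1.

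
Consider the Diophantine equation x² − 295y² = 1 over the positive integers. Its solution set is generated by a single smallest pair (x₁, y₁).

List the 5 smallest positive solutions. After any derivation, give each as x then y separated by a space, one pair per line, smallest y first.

√295 = [17; 5,1,2,3,2,6,2,3,2,1,5,34, …], period ℓ=12 (even) → k=11
step 0: (17, 1)  from 17·(1,0) + (0,1)
…
step 5: (2250, 131)  from 2·(979,57) + (292,17)
…
step 7: (31208, 1817)  from 2·(14479,843) + (2250,131)
…
step 9: (247414, 14405)  from 2·(108103,6294) + (31208,1817)
step 10: (355517, 20699)  from 1·(247414,14405) + (108103,6294)
step 11: (2024999, 117900)  from 5·(355517,20699) + (247414,14405)
→ (2024999, 117900).  Check: 2024999²=4100620950001, 295·117900²=4100620950000, difference 1.
k=2:  x_2 = 2024999·2024999+295·117900·117900 = 8201241900001,  y_2 = 2024999·117900+117900·2024999 = 477494764200
k=3:  x_3 = 2024999·8201241900001+295·117900·477494764200 = 33215013292518224999,  y_3 = 2024999·477494764200+117900·8201241900001 = 1933852840020353700
k=4:  x_4 = 2024999·33215013292518224999+295·117900·1933852840020353700 = 134520737404664024967600001,  y_4 = 2024999·1933852840020353700+117900·33215013292518224999 = 7832100134376274949528400
k=5:  x_5 = 2024999·134520737404664024967600001+295·117900·7832100134376274949528400 = 544808717447381276777437550624999,  y_5 = 2024999·7832100134376274949528400+117900·134520737404664024967600001 = 31719989880021710940200100589500

2024999 117900
8201241900001 477494764200
33215013292518224999 1933852840020353700
134520737404664024967600001 7832100134376274949528400
544808717447381276777437550624999 31719989880021710940200100589500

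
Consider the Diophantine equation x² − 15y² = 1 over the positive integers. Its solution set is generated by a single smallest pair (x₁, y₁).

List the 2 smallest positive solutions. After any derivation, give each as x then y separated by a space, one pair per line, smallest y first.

[3; 1,6] for √15; ℓ=2 ⇒ convergent index 1
i=0: a=3 ⇒ p=3, q=1
i=1: a=1 ⇒ p=4, q=1
fundamental: x₁=4, y₁=1  (since 16 − 15·1 = 1)
(4+1√15)^2 = 31 + 8√15

4 1
31 8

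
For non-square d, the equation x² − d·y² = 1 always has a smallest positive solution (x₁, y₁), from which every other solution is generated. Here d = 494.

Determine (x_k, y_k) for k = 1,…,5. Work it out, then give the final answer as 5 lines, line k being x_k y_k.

√494 → a₀=22, period (4,2,2,1,2,1,2,2,4,44); ℓ=10 even so k=9
i=0: a=22 ⇒ p=22, q=1
i=1: a=4 ⇒ p=89, q=4
…
i=5: a=2 ⇒ p=1867, q=84
i=6: a=1 ⇒ p=2556, q=115
…
i=8: a=2 ⇒ p=16514, q=743
i=9: a=4 ⇒ p=73035, q=3286
→ (73035, 3286).  Check: 73035²=5334111225, 494·3286²=5334111224, difference 1.
n=2: (73035,3286)∘(73035,3286) = (73035·73035+494·3286·3286, 73035·3286+3286·73035) = (10668222449,479986020)
n=3: (10668222449,479986020)∘(73035,3286) = (73035·10668222449+494·3286·479986020, 73035·479986020+3286·10668222449) = (1558307253052395,70111557938114)
n=4: (1558307253052395,70111557938114)∘(73035,3286) = (73035·1558307253052395+494·3286·70111557938114, 73035·70111557938114+3286·1558307253052395) = (227621940442695115201,10241195267540325960)
n=5: (227621940442695115201,10241195267540325960)∘(73035,3286) = (73035·227621940442695115201+494·3286·10241195267540325960, 73035·10241195267540325960+3286·227621940442695115201) = (33248736838906168224357675,1495931392659503855039086)

73035 3286
10668222449 479986020
1558307253052395 70111557938114
227621940442695115201 10241195267540325960
33248736838906168224357675 1495931392659503855039086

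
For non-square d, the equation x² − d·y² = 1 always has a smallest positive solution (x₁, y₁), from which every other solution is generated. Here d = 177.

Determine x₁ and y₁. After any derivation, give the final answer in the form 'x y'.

62423 4692

[13; 3,3,2,8,2,3,3,26] for √177; ℓ=8 ⇒ convergent index 7
k=0  a_k=13  p_k/q_k = 13/1
k=1  a_k=3  p_k/q_k = 40/3
…
k=3  a_k=2  p_k/q_k = 306/23
k=4  a_k=8  p_k/q_k = 2581/194
…
k=6  a_k=3  p_k/q_k = 18985/1427
k=7  a_k=3  p_k/q_k = 62423/4692
→ (62423, 4692).  Check: 62423²=3896630929, 177·4692²=3896630928, difference 1.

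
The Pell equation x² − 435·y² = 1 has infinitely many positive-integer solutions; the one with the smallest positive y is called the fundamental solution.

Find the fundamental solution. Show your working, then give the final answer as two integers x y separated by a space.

[20; 1,5,1,40] for √435; ℓ=4 ⇒ convergent index 3
a_0=20:  p_0=20·1+0=20,  q_0=20·0+1=1
a_1=1:  p_1=1·20+1=21,  q_1=1·1+0=1
a_2=5:  p_2=5·21+20=125,  q_2=5·1+1=6
a_3=1:  p_3=1·125+21=146,  q_3=1·6+1=7
(x₁, y₁) = (146, 7);  146² − 435·7² = 1 ✓

146 7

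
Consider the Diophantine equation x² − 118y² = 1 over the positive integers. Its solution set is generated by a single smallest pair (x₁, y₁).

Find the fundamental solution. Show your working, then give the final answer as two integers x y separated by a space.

[10; 1,6,3,2,10,2,3,6,1,20] for √118; ℓ=10 ⇒ convergent index 9
step 0: (10, 1)  from 10·(1,0) + (0,1)
…
step 5: (5779, 532)  from 10·(554,51) + (239,22)
step 6: (12112, 1115)  from 2·(5779,532) + (554,51)
…
step 8: (264802, 24377)  from 6·(42115,3877) + (12112,1115)
step 9: (306917, 28254)  from 1·(264802,24377) + (42115,3877)
→ (306917, 28254).  Check: 306917²=94198044889, 118·28254²=94198044888, difference 1.

306917 28254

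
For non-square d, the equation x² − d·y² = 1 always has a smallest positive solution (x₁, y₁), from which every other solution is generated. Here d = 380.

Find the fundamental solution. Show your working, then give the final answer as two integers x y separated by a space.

39 2

[19; 2,38] for √380; ℓ=2 ⇒ convergent index 1
a_0=19:  p_0=19·1+0=19,  q_0=19·0+1=1
a_1=2:  p_1=2·19+1=39,  q_1=2·1+0=2
(x₁, y₁) = (39, 2);  39² − 380·2² = 1 ✓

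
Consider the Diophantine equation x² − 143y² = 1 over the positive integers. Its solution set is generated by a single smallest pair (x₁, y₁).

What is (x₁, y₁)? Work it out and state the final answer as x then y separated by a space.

[11; 1,22] for √143; ℓ=2 ⇒ convergent index 1
a_0=11:  p_0=11·1+0=11,  q_0=11·0+1=1
a_1=1:  p_1=1·11+1=12,  q_1=1·1+0=1
fundamental: x₁=12, y₁=1  (since 144 − 143·1 = 1)

12 1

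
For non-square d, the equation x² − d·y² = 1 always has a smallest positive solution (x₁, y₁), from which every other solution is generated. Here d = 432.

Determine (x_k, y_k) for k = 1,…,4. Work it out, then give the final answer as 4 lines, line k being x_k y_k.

d=432: √d = [20; 1,3,1,1,1,3,1,40] (ℓ=8, even), read p_7/q_7
step 0: (20, 1)  from 20·(1,0) + (0,1)
…
step 6: (1060, 51)  from 3·(291,14) + (187,9)
step 7: (1351, 65)  from 1·(1060,51) + (291,14)
fundamental: x₁=1351, y₁=65  (since 1825201 − 432·4225 = 1)
n=2: (1351,65)∘(1351,65) = (1351·1351+432·65·65, 1351·65+65·1351) = (3650401,175630)
n=3: (3650401,175630)∘(1351,65) = (1351·3650401+432·65·175630, 1351·175630+65·3650401) = (9863382151,474552195)
n=4: (9863382151,474552195)∘(1351,65) = (1351·9863382151+432·65·474552195, 1351·474552195+65·9863382151) = (26650854921601,1282239855260)

1351 65
3650401 175630
9863382151 474552195
26650854921601 1282239855260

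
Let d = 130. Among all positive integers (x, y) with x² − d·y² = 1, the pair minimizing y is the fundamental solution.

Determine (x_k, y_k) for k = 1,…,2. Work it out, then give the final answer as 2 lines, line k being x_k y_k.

√130 = [11; 2,2,22, …], period ℓ=3 (odd) → k=5
i=0: a=11 ⇒ p=11, q=1
…
i=2: a=2 ⇒ p=57, q=5
…
i=4: a=2 ⇒ p=2611, q=229
i=5: a=2 ⇒ p=6499, q=570
(x₁, y₁) = (6499, 570);  6499² − 130·570² = 1 ✓
(x_2, y_2) = (6499·6499 + 130·570·570, 6499·570 + 570·6499) = (84474001, 7408860)

6499 570
84474001 7408860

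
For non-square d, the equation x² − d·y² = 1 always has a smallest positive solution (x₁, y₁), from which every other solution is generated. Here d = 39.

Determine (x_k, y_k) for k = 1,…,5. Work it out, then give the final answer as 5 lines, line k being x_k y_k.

25 4
1249 200
62425 9996
3120001 499600
155937625 24970004

d=39: √d = [6; 4,12] (ℓ=2, even), read p_1/q_1
k=0  a_k=6  p_k/q_k = 6/1
k=1  a_k=4  p_k/q_k = 25/4
(x₁, y₁) = (25, 4);  25² − 39·4² = 1 ✓
(25+4√39)^2 = 1249 + 200√39
(25+4√39)^3 = 62425 + 9996√39
(25+4√39)^4 = 3120001 + 499600√39
(25+4√39)^5 = 155937625 + 24970004√39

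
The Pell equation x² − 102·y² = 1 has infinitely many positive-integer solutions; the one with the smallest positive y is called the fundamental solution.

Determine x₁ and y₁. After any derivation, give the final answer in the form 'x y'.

d=102: √d = [10; 10,20] (ℓ=2, even), read p_1/q_1
a_0=10:  p_0=10·1+0=10,  q_0=10·0+1=1
a_1=10:  p_1=10·10+1=101,  q_1=10·1+0=10
fundamental: x₁=101, y₁=10  (since 10201 − 102·100 = 1)

101 10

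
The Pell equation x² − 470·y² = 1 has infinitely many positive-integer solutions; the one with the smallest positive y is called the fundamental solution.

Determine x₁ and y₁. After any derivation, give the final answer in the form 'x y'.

√470 = [21; 1,2,8,2,1,42, …], period ℓ=6 (even) → k=5
a_0=21:  p_0=21·1+0=21,  q_0=21·0+1=1
…
a_4=2:  p_4=2·542+65=1149,  q_4=2·25+3=53
a_5=1:  p_5=1·1149+542=1691,  q_5=1·53+25=78
(x₁, y₁) = (1691, 78);  1691² − 470·78² = 1 ✓

1691 78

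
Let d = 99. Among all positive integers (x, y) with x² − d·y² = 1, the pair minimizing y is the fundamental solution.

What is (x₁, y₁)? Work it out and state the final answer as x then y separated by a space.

10 1

√99 = [9; 1,18, …], period ℓ=2 (even) → k=1
a_0=9:  p_0=9·1+0=9,  q_0=9·0+1=1
a_1=1:  p_1=1·9+1=10,  q_1=1·1+0=1
fundamental: x₁=10, y₁=1  (since 100 − 99·1 = 1)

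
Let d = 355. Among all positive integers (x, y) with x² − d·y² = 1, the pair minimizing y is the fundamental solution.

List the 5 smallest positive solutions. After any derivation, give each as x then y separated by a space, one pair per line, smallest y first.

√355 = [18; 1,5,3,3,1,6,1,3,3,5,1,36, …], period ℓ=12 (even) → k=11
step 0: (18, 1)  from 18·(1,0) + (0,1)
step 1: (19, 1)  from 1·(18,1) + (1,0)
step 2: (113, 6)  from 5·(19,1) + (18,1)
step 3: (358, 19)  from 3·(113,6) + (19,1)
step 4: (1187, 63)  from 3·(358,19) + (113,6)
…
step 8: (46463, 2466)  from 3·(12002,637) + (10457,555)
step 9: (151391, 8035)  from 3·(46463,2466) + (12002,637)
step 10: (803418, 42641)  from 5·(151391,8035) + (46463,2466)
step 11: (954809, 50676)  from 1·(803418,42641) + (151391,8035)
fundamental: x₁=954809, y₁=50676  (since 911660226481 − 355·2568056976 = 1)
k=2:  x_2 = 954809·954809+355·50676·50676 = 1823320452961,  y_2 = 954809·50676+50676·954809 = 96771801768
k=3:  x_3 = 954809·1823320452961+355·50676·96771801768 = 3481845556741524089,  y_3 = 954809·96771801768+50676·1823320452961 = 184797174548553948
k=4:  x_4 = 954809·3481845556741524089+355·50676·184797174548553948 = 6648994948371812427335041,  y_4 = 954809·184797174548553948+50676·3481845556741524089 = 352892010866963721270096
k=5:  x_5 = 954809·6648994948371812427335041+355·50676·352892010866963721270096 = 12697040435316401858305944800249,  y_5 = 954809·352892010866963721270096+50676·6648994948371812427335041 = 673888936007564730309809629380

954809 50676
1823320452961 96771801768
3481845556741524089 184797174548553948
6648994948371812427335041 352892010866963721270096
12697040435316401858305944800249 673888936007564730309809629380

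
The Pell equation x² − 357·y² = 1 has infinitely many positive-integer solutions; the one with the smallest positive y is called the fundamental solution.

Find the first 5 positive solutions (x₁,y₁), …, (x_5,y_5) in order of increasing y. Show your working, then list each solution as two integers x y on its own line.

3401 180
23133601 1224360
157354750601 8328096540
1070326990454401 56647711440720
7280364031716085001 385317724891680900

√357 = [18; 1,8,2,8,1,36, …], period ℓ=6 (even) → k=5
k=0  a_k=18  p_k/q_k = 18/1
…
k=4  a_k=8  p_k/q_k = 3042/161
k=5  a_k=1  p_k/q_k = 3401/180
(x₁, y₁) = (3401, 180);  3401² − 357·180² = 1 ✓
k=2:  x_2 = 3401·3401+357·180·180 = 23133601,  y_2 = 3401·180+180·3401 = 1224360
k=3:  x_3 = 3401·23133601+357·180·1224360 = 157354750601,  y_3 = 3401·1224360+180·23133601 = 8328096540
k=4:  x_4 = 3401·157354750601+357·180·8328096540 = 1070326990454401,  y_4 = 3401·8328096540+180·157354750601 = 56647711440720
k=5:  x_5 = 3401·1070326990454401+357·180·56647711440720 = 7280364031716085001,  y_5 = 3401·56647711440720+180·1070326990454401 = 385317724891680900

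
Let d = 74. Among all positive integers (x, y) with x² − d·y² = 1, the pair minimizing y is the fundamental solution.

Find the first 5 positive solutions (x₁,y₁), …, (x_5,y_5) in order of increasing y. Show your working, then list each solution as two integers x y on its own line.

d=74: √d = [8; 1,1,1,1,16] (ℓ=5, odd), read p_9/q_9
step 0: (8, 1)  from 8·(1,0) + (0,1)
step 1: (9, 1)  from 1·(8,1) + (1,0)
step 2: (17, 2)  from 1·(9,1) + (8,1)
…
step 4: (43, 5)  from 1·(26,3) + (17,2)
…
step 8: (2228, 259)  from 1·(1471,171) + (757,88)
step 9: (3699, 430)  from 1·(2228,259) + (1471,171)
fundamental: x₁=3699, y₁=430  (since 13682601 − 74·184900 = 1)
(x_2, y_2) = (3699·3699 + 74·430·430, 3699·430 + 430·3699) = (27365201, 3181140)
(x_3, y_3) = (3699·27365201 + 74·430·3181140, 3699·3181140 + 430·27365201) = (202447753299, 23534073290)
(x_4, y_4) = (3699·202447753299 + 74·430·23534073290, 3699·23534073290 + 430·202447753299) = (1497708451540801, 174105071018280)
(x_5, y_5) = (3699·1497708451540801 + 74·430·174105071018280, 3699·174105071018280 + 430·1497708451540801) = (11080046922051092499, 1288029291859162150)

3699 430
27365201 3181140
202447753299 23534073290
1497708451540801 174105071018280
11080046922051092499 1288029291859162150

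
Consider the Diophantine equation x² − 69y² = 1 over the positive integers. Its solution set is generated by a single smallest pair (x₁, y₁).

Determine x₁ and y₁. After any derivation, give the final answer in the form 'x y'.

7775 936

√69 → a₀=8, period (3,3,1,4,1,3,3,16); ℓ=8 even so k=7
step 0: (8, 1)  from 8·(1,0) + (0,1)
step 1: (25, 3)  from 3·(8,1) + (1,0)
…
step 3: (108, 13)  from 1·(83,10) + (25,3)
…
step 5: (623, 75)  from 1·(515,62) + (108,13)
step 6: (2384, 287)  from 3·(623,75) + (515,62)
step 7: (7775, 936)  from 3·(2384,287) + (623,75)
fundamental: x₁=7775, y₁=936  (since 60450625 − 69·876096 = 1)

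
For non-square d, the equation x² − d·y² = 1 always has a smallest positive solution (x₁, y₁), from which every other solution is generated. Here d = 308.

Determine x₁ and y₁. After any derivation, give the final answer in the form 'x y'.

[17; 1,1,4,1,1,34] for √308; ℓ=6 ⇒ convergent index 5
k=0  a_k=17  p_k/q_k = 17/1
k=1  a_k=1  p_k/q_k = 18/1
…
k=3  a_k=4  p_k/q_k = 158/9
k=4  a_k=1  p_k/q_k = 193/11
k=5  a_k=1  p_k/q_k = 351/20
→ (351, 20).  Check: 351²=123201, 308·20²=123200, difference 1.

351 20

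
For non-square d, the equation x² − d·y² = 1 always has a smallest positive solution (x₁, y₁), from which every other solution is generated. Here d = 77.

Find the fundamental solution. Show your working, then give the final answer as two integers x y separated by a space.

351 40

√77 → a₀=8, period (1,3,2,3,1,16); ℓ=6 even so k=5
i=0: a=8 ⇒ p=8, q=1
i=1: a=1 ⇒ p=9, q=1
…
i=3: a=2 ⇒ p=79, q=9
i=4: a=3 ⇒ p=272, q=31
i=5: a=1 ⇒ p=351, q=40
→ (351, 40).  Check: 351²=123201, 77·40²=123200, difference 1.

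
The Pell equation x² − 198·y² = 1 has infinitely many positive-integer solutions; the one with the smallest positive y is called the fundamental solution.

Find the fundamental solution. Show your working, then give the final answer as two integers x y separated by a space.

197 14

√198 = [14; 14,28, …], period ℓ=2 (even) → k=1
k=0  a_k=14  p_k/q_k = 14/1
k=1  a_k=14  p_k/q_k = 197/14
→ (197, 14).  Check: 197²=38809, 198·14²=38808, difference 1.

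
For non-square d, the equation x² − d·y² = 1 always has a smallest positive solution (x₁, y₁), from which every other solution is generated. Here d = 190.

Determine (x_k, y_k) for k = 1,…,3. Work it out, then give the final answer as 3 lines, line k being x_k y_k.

√190 = [13; 1,3,1,1,1,…,3,1,26, …], period ℓ=14 (even) → k=13
step 0: (13, 1)  from 13·(1,0) + (0,1)
step 1: (14, 1)  from 1·(13,1) + (1,0)
step 2: (55, 4)  from 3·(14,1) + (13,1)
…
step 6: (510, 37)  from 2·(193,14) + (124,9)
…
step 12: (40787, 2959)  from 3·(11234,815) + (7085,514)
step 13: (52021, 3774)  from 1·(40787,2959) + (11234,815)
→ (52021, 3774).  Check: 52021²=2706184441, 190·3774²=2706184440, difference 1.
(52021+3774√190)^2 = 5412368881 + 392654508√190
(52021+3774√190)^3 = 563113683064981 + 40852560317562√190

52021 3774
5412368881 392654508
563113683064981 40852560317562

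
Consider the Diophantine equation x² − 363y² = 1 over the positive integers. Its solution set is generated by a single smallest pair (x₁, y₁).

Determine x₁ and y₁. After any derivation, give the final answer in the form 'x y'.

362 19

d=363: √d = [19; 19,38] (ℓ=2, even), read p_1/q_1
step 0: (19, 1)  from 19·(1,0) + (0,1)
step 1: (362, 19)  from 19·(19,1) + (1,0)
fundamental: x₁=362, y₁=19  (since 131044 − 363·361 = 1)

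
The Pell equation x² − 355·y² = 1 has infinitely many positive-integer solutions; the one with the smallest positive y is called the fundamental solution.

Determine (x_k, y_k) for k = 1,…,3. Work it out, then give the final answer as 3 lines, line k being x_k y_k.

954809 50676
1823320452961 96771801768
3481845556741524089 184797174548553948

√355 → a₀=18, period (1,5,3,3,1,6,1,3,3,5,1,36); ℓ=12 even so k=11
k=0  a_k=18  p_k/q_k = 18/1
k=1  a_k=1  p_k/q_k = 19/1
k=2  a_k=5  p_k/q_k = 113/6
k=3  a_k=3  p_k/q_k = 358/19
…
k=5  a_k=1  p_k/q_k = 1545/82
…
k=10  a_k=5  p_k/q_k = 803418/42641
k=11  a_k=1  p_k/q_k = 954809/50676
fundamental: x₁=954809, y₁=50676  (since 911660226481 − 355·2568056976 = 1)
(x_2, y_2) = (954809·954809 + 355·50676·50676, 954809·50676 + 50676·954809) = (1823320452961, 96771801768)
(x_3, y_3) = (954809·1823320452961 + 355·50676·96771801768, 954809·96771801768 + 50676·1823320452961) = (3481845556741524089, 184797174548553948)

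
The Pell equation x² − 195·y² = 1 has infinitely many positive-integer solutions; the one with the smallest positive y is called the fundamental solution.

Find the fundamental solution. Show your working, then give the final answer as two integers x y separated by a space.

d=195: √d = [13; 1,26] (ℓ=2, even), read p_1/q_1
k=0  a_k=13  p_k/q_k = 13/1
k=1  a_k=1  p_k/q_k = 14/1
(x₁, y₁) = (14, 1);  14² − 195·1² = 1 ✓

14 1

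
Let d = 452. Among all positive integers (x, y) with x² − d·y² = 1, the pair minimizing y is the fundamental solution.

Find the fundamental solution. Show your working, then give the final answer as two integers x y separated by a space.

1204353 56648

√452 = [21; 3,1,5,3,10,3,5,1,3,42, …], period ℓ=10 (even) → k=9
a_0=21:  p_0=21·1+0=21,  q_0=21·0+1=1
a_1=3:  p_1=3·21+1=64,  q_1=3·1+0=3
…
a_5=10:  p_5=10·1552+489=16009,  q_5=10·73+23=753
a_6=3:  p_6=3·16009+1552=49579,  q_6=3·753+73=2332
a_7=5:  p_7=5·49579+16009=263904,  q_7=5·2332+753=12413
a_8=1:  p_8=1·263904+49579=313483,  q_8=1·12413+2332=14745
a_9=3:  p_9=3·313483+263904=1204353,  q_9=3·14745+12413=56648
fundamental: x₁=1204353, y₁=56648  (since 1450466148609 − 452·3208995904 = 1)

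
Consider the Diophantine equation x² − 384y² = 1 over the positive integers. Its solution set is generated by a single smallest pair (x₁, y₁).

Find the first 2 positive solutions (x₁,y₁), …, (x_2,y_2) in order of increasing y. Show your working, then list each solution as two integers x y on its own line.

√384 = [19; 1,1,2,9,2,1,1,38, …], period ℓ=8 (even) → k=7
step 0: (19, 1)  from 19·(1,0) + (0,1)
step 1: (20, 1)  from 1·(19,1) + (1,0)
step 2: (39, 2)  from 1·(20,1) + (19,1)
step 3: (98, 5)  from 2·(39,2) + (20,1)
step 4: (921, 47)  from 9·(98,5) + (39,2)
step 5: (1940, 99)  from 2·(921,47) + (98,5)
step 6: (2861, 146)  from 1·(1940,99) + (921,47)
step 7: (4801, 245)  from 1·(2861,146) + (1940,99)
(x₁, y₁) = (4801, 245);  4801² − 384·245² = 1 ✓
(4801+245√384)^2 = 46099201 + 2352490√384

4801 245
46099201 2352490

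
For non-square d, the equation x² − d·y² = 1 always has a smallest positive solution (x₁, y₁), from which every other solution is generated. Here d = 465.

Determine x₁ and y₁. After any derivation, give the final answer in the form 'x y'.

15871 736

d=465: √d = [21; 1,1,3,2,2,2,3,1,1,42] (ℓ=10, even), read p_9/q_9
i=0: a=21 ⇒ p=21, q=1
i=1: a=1 ⇒ p=22, q=1
…
i=8: a=1 ⇒ p=8949, q=415
i=9: a=1 ⇒ p=15871, q=736
fundamental: x₁=15871, y₁=736  (since 251888641 − 465·541696 = 1)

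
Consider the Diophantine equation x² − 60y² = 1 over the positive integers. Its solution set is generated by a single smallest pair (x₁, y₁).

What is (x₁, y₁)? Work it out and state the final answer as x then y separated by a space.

√60 = [7; 1,2,1,14, …], period ℓ=4 (even) → k=3
i=0: a=7 ⇒ p=7, q=1
i=1: a=1 ⇒ p=8, q=1
i=2: a=2 ⇒ p=23, q=3
i=3: a=1 ⇒ p=31, q=4
(x₁, y₁) = (31, 4);  31² − 60·4² = 1 ✓

31 4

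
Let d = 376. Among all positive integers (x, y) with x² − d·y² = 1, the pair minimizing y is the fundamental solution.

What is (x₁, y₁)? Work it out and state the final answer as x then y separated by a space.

[19; 2,1,1,3,1,…,1,2,38] for √376; ℓ=16 ⇒ convergent index 15
k=0  a_k=19  p_k/q_k = 19/1
…
k=3  a_k=1  p_k/q_k = 97/5
k=4  a_k=3  p_k/q_k = 349/18
…
k=6  a_k=2  p_k/q_k = 1241/64
…
k=9  a_k=2  p_k/q_k = 28834/1487
…
k=11  a_k=1  p_k/q_k = 99455/5129
k=12  a_k=3  p_k/q_k = 368986/19029
…
k=14  a_k=1  p_k/q_k = 837427/43187
k=15  a_k=2  p_k/q_k = 2143295/110532
fundamental: x₁=2143295, y₁=110532  (since 4593713457025 − 376·12217323024 = 1)

2143295 110532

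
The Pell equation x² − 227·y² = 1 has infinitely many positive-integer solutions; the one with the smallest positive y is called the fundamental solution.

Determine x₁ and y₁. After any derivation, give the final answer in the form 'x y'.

226 15

√227 → a₀=15, period (15,30); ℓ=2 even so k=1
a_0=15:  p_0=15·1+0=15,  q_0=15·0+1=1
a_1=15:  p_1=15·15+1=226,  q_1=15·1+0=15
fundamental: x₁=226, y₁=15  (since 51076 − 227·225 = 1)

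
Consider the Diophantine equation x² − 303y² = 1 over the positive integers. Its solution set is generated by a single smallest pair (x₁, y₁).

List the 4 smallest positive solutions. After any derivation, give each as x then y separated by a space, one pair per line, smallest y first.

√303 = [17; 2,2,5,2,2,34, …], period ℓ=6 (even) → k=5
a_0=17:  p_0=17·1+0=17,  q_0=17·0+1=1
…
a_3=5:  p_3=5·87+35=470,  q_3=5·5+2=27
a_4=2:  p_4=2·470+87=1027,  q_4=2·27+5=59
a_5=2:  p_5=2·1027+470=2524,  q_5=2·59+27=145
fundamental: x₁=2524, y₁=145  (since 6370576 − 303·21025 = 1)
(2524+145√303)^2 = 12741151 + 731960√303
(2524+145√303)^3 = 64317327724 + 3694933935√303
(2524+145√303)^4 = 324673857609601 + 18652025771920√303

2524 145
12741151 731960
64317327724 3694933935
324673857609601 18652025771920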